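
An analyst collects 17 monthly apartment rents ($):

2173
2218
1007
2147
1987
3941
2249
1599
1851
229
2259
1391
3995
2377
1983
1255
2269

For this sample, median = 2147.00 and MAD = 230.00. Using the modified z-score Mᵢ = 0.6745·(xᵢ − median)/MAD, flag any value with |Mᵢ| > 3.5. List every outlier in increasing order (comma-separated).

|Mᵢ| > 3.5 ⇔ |xᵢ − 2147.00| > 3.5·230.00/0.6745 = 1193.48.
So outliers lie outside [953.52, 3340.48].
229: M = -5.62 → outlier.
3941: M = 5.26 → outlier.
3995: M = 5.42 → outlier.

229, 3941, 3995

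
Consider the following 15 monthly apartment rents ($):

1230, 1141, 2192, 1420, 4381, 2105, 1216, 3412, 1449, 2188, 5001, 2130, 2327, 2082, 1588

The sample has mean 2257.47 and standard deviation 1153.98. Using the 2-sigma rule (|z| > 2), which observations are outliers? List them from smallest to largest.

Cutoffs at x̄ ± 2s: 2257.47 ± 2·1153.98 = [-50.49, 4565.43].
5001: z = 2.38, |z| > 2 → outlier.
Every other value lies within [-50.49, 4565.43].

5001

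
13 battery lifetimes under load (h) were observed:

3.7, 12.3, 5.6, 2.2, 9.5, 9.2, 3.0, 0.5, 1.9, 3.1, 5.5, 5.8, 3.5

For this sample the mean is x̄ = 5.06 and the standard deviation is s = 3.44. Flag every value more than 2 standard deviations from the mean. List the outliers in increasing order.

12.3

Cutoffs at x̄ ± 2s: 5.06 ± 2·3.44 = [-1.82, 11.94].
12.3: z = 2.10, |z| > 2 → outlier.
Every other value lies within [-1.82, 11.94].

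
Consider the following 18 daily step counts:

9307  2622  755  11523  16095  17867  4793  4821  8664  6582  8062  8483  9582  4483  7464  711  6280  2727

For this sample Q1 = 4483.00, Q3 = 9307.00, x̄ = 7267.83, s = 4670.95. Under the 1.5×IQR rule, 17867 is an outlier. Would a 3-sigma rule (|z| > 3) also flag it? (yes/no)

no

z = (17867 − 7267.83) / 4670.95 = 2.27.
|z| = 2.27 ≤ 3.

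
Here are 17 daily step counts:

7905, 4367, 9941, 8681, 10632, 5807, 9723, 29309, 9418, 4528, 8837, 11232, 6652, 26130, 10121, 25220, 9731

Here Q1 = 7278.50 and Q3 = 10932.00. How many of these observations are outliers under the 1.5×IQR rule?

3

IQR = 3653.50; fences at 7278.50 − 5480.25 = 1798.25 and 10932.00 + 5480.25 = 16412.25.
Outside the cutoffs: 25220, 26130, 29309.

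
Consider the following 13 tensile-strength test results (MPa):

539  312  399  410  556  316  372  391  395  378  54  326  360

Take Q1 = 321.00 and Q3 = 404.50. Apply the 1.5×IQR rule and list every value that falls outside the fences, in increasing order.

IQR = Q3 − Q1 = 404.50 − 321.00 = 83.50.
Lower fence = Q1 − 1.5·IQR = 321.00 − 125.25 = 195.75.
Upper fence = Q3 + 1.5·IQR = 404.50 + 125.25 = 529.75.
54 < 195.75 → outlier.
539 > 529.75 → outlier.
556 > 529.75 → outlier.
All remaining values lie within [195.75, 529.75].

54, 539, 556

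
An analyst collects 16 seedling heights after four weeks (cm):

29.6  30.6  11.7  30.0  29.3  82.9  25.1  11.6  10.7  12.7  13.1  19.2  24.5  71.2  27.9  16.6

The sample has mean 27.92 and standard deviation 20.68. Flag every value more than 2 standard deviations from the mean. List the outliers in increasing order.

71.2, 82.9

Cutoffs at x̄ ± 2s: 27.92 ± 2·20.68 = [-13.44, 69.28].
71.2: z = 2.09, |z| > 2 → outlier.
82.9: z = 2.66, |z| > 2 → outlier.
Every other value lies within [-13.44, 69.28].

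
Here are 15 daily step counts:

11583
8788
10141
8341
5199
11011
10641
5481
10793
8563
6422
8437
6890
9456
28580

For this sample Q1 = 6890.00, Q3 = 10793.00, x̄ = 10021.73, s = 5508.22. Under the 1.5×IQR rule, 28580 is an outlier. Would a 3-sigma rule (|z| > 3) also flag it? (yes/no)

yes

z = (28580 − 10021.73) / 5508.22 = 3.37.
|z| = 3.37 > 3.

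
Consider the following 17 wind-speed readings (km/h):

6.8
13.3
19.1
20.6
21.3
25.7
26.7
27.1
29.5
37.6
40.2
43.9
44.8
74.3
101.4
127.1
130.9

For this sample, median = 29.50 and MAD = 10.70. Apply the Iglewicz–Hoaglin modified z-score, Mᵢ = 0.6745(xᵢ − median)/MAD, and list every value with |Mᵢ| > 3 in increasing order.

|Mᵢ| > 3 ⇔ |xᵢ − 29.50| > 3·10.70/0.6745 = 47.59.
So outliers lie outside [-18.09, 77.09].
101.4: M = 4.53 → outlier.
127.1: M = 6.15 → outlier.
130.9: M = 6.39 → outlier.

101.4, 127.1, 130.9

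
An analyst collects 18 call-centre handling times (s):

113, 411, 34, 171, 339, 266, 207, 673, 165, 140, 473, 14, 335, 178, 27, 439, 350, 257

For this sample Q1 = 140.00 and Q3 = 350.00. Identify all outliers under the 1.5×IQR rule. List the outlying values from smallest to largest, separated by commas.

IQR = Q3 − Q1 = 350.00 − 140.00 = 210.00.
Lower fence = Q1 − 1.5·IQR = 140.00 − 315.00 = -175.00.
Upper fence = Q3 + 1.5·IQR = 350.00 + 315.00 = 665.00.
673 > 665.00 → outlier.
All remaining values lie within [-175.00, 665.00].

673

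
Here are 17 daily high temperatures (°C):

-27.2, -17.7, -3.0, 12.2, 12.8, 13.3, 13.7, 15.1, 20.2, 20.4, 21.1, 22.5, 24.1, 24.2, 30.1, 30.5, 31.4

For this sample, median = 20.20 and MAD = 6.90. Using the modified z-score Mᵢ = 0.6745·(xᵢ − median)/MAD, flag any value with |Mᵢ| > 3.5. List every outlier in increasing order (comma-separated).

|Mᵢ| > 3.5 ⇔ |xᵢ − 20.20| > 3.5·6.90/0.6745 = 35.80.
So outliers lie outside [-15.60, 56.00].
-27.2: M = -4.63 → outlier.
-17.7: M = -3.70 → outlier.

-27.2, -17.7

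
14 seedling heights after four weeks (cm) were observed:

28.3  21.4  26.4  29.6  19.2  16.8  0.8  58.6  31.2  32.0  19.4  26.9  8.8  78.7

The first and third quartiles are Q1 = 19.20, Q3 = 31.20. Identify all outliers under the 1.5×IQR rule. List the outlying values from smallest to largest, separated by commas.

0.8, 58.6, 78.7

IQR = Q3 − Q1 = 31.20 − 19.20 = 12.00.
Lower fence = Q1 − 1.5·IQR = 19.20 − 18.00 = 1.20.
Upper fence = Q3 + 1.5·IQR = 31.20 + 18.00 = 49.20.
0.8 < 1.20 → outlier.
58.6 > 49.20 → outlier.
78.7 > 49.20 → outlier.
All remaining values lie within [1.20, 49.20].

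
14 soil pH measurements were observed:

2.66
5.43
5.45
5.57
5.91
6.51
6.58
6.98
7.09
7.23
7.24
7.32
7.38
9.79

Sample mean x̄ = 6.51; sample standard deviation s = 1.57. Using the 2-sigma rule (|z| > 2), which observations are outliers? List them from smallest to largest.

2.66, 9.79

Cutoffs at x̄ ± 2s: 6.51 ± 2·1.57 = [3.37, 9.65].
2.66: z = -2.45, |z| > 2 → outlier.
9.79: z = 2.09, |z| > 2 → outlier.
Every other value lies within [3.37, 9.65].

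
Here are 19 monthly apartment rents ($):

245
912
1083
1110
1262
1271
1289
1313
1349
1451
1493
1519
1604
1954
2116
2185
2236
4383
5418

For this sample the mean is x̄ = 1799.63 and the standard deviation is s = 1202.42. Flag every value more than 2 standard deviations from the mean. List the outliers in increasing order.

4383, 5418

Cutoffs at x̄ ± 2s: 1799.63 ± 2·1202.42 = [-605.21, 4204.47].
4383: z = 2.15, |z| > 2 → outlier.
5418: z = 3.01, |z| > 2 → outlier.
Every other value lies within [-605.21, 4204.47].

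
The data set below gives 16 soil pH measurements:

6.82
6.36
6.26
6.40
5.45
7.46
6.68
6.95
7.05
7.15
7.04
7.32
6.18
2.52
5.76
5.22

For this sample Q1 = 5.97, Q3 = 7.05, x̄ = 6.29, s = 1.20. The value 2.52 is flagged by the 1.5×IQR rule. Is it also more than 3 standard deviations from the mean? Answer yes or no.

yes

z = (2.52 − 6.29) / 1.20 = -3.14.
|z| = 3.14 > 3.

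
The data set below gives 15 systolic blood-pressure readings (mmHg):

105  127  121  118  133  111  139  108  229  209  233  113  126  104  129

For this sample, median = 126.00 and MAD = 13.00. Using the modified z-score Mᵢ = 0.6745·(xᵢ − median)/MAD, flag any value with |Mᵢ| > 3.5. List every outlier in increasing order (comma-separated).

209, 229, 233

|Mᵢ| > 3.5 ⇔ |xᵢ − 126.00| > 3.5·13.00/0.6745 = 67.46.
So outliers lie outside [58.54, 193.46].
209: M = 4.31 → outlier.
229: M = 5.34 → outlier.
233: M = 5.55 → outlier.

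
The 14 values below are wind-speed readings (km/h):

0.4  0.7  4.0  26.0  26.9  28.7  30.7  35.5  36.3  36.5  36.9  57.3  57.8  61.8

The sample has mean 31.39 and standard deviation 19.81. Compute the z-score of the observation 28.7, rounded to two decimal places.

z = (28.7 − 31.39) / 19.81 = -0.14.

-0.14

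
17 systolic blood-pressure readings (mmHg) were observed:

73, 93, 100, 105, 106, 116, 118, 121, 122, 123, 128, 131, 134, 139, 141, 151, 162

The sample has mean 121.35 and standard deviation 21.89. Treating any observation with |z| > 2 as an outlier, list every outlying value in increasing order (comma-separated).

73

Cutoffs at x̄ ± 2s: 121.35 ± 2·21.89 = [77.57, 165.13].
73: z = -2.21, |z| > 2 → outlier.
Every other value lies within [77.57, 165.13].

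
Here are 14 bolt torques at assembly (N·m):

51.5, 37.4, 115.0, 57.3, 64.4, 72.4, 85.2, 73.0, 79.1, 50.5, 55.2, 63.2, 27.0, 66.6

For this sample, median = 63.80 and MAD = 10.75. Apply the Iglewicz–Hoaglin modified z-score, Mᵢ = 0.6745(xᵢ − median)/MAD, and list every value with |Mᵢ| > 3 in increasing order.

|Mᵢ| > 3 ⇔ |xᵢ − 63.80| > 3·10.75/0.6745 = 47.81.
So outliers lie outside [15.99, 111.61].
115.0: M = 3.21 → outlier.

115.0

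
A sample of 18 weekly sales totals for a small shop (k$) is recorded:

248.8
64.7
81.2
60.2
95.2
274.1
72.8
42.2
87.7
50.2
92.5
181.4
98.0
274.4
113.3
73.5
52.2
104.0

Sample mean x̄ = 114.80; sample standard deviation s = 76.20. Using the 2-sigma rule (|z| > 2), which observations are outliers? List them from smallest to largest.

274.1, 274.4

Cutoffs at x̄ ± 2s: 114.80 ± 2·76.20 = [-37.60, 267.20].
274.1: z = 2.09, |z| > 2 → outlier.
274.4: z = 2.09, |z| > 2 → outlier.
Every other value lies within [-37.60, 267.20].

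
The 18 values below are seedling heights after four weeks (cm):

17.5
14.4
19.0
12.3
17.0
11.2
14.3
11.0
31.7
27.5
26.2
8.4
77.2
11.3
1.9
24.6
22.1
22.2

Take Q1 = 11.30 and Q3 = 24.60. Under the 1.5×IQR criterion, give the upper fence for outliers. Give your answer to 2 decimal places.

IQR = Q3 − Q1 = 24.60 − 11.30 = 13.30.
Lower fence = Q1 − 1.5·IQR = 11.30 − 19.95 = -8.65.
Upper fence = Q3 + 1.5·IQR = 24.60 + 19.95 = 44.55.

44.55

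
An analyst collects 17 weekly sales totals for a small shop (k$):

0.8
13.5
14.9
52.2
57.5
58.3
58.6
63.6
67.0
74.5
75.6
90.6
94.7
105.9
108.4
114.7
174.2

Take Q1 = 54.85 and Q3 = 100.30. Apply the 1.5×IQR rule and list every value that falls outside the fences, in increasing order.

174.2

IQR = Q3 − Q1 = 100.30 − 54.85 = 45.45.
Lower fence = Q1 − 1.5·IQR = 54.85 − 68.175 = -13.325.
Upper fence = Q3 + 1.5·IQR = 100.30 + 68.175 = 168.475.
174.2 > 168.475 → outlier.
All remaining values lie within [-13.325, 168.475].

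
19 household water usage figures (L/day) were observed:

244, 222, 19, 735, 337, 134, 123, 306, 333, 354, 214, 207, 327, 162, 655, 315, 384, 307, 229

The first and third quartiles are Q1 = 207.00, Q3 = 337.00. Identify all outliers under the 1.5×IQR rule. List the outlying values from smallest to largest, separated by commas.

655, 735

IQR = Q3 − Q1 = 337.00 − 207.00 = 130.00.
Lower fence = Q1 − 1.5·IQR = 207.00 − 195.00 = 12.00.
Upper fence = Q3 + 1.5·IQR = 337.00 + 195.00 = 532.00.
655 > 532.00 → outlier.
735 > 532.00 → outlier.
All remaining values lie within [12.00, 532.00].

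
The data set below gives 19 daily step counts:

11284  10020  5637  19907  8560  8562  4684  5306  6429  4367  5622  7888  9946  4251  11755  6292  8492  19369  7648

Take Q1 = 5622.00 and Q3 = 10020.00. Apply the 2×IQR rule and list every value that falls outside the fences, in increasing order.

19369, 19907

IQR = Q3 − Q1 = 10020.00 − 5622.00 = 4398.00.
Lower fence = Q1 − 2·IQR = 5622.00 − 8796.00 = -3174.00.
Upper fence = Q3 + 2·IQR = 10020.00 + 8796.00 = 18816.00.
19369 > 18816.00 → outlier.
19907 > 18816.00 → outlier.
All remaining values lie within [-3174.00, 18816.00].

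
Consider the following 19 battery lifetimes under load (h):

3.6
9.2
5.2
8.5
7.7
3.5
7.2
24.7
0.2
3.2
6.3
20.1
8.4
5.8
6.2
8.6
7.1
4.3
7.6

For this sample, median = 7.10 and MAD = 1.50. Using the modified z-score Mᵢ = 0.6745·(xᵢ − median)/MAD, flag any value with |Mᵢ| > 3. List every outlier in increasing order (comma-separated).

|Mᵢ| > 3 ⇔ |xᵢ − 7.10| > 3·1.50/0.6745 = 6.67.
So outliers lie outside [0.43, 13.77].
0.2: M = -3.10 → outlier.
20.1: M = 5.85 → outlier.
24.7: M = 7.91 → outlier.

0.2, 20.1, 24.7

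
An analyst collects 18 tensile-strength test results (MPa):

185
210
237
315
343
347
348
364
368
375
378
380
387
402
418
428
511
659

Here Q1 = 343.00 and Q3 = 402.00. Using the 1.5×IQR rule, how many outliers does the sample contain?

5

IQR = 59.00; fences at 343.00 − 88.50 = 254.50 and 402.00 + 88.50 = 490.50.
Outside the cutoffs: 185, 210, 237, 511, 659.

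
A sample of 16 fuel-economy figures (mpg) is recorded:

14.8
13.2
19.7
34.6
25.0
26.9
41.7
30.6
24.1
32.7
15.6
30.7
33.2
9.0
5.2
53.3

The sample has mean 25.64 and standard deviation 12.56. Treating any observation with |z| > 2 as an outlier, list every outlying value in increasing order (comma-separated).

Cutoffs at x̄ ± 2s: 25.64 ± 2·12.56 = [0.52, 50.76].
53.3: z = 2.20, |z| > 2 → outlier.
Every other value lies within [0.52, 50.76].

53.3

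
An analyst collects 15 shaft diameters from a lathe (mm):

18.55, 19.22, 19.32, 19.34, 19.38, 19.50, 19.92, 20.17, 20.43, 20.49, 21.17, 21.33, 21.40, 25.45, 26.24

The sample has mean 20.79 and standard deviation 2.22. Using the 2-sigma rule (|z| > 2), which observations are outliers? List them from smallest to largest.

25.45, 26.24

Cutoffs at x̄ ± 2s: 20.79 ± 2·2.22 = [16.35, 25.23].
25.45: z = 2.10, |z| > 2 → outlier.
26.24: z = 2.45, |z| > 2 → outlier.
Every other value lies within [16.35, 25.23].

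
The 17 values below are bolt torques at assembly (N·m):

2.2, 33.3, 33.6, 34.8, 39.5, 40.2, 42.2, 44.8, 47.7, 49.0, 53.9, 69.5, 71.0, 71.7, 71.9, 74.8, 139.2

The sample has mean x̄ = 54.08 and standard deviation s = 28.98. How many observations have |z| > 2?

Cutoffs: x̄ ± 2s = [-3.88, 112.04].
Outside the cutoffs: 139.2.

1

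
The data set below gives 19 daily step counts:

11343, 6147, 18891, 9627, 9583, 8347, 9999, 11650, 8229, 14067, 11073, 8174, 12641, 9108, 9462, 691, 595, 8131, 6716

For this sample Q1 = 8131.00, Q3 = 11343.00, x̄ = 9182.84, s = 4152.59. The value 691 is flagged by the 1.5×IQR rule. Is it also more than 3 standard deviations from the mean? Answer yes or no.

no

z = (691 − 9182.84) / 4152.59 = -2.04.
|z| = 2.04 ≤ 3.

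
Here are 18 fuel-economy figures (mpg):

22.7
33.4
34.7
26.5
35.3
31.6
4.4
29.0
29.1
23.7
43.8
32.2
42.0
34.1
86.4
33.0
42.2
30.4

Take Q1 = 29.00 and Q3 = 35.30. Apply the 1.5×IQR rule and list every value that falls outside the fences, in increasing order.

IQR = Q3 − Q1 = 35.30 − 29.00 = 6.30.
Lower fence = Q1 − 1.5·IQR = 29.00 − 9.45 = 19.55.
Upper fence = Q3 + 1.5·IQR = 35.30 + 9.45 = 44.75.
4.4 < 19.55 → outlier.
86.4 > 44.75 → outlier.
All remaining values lie within [19.55, 44.75].

4.4, 86.4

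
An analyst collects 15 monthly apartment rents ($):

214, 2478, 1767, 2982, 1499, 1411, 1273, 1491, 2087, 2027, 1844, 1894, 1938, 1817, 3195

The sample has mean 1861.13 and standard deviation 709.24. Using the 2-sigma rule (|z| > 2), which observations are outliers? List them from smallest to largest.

214

Cutoffs at x̄ ± 2s: 1861.13 ± 2·709.24 = [442.65, 3279.61].
214: z = -2.32, |z| > 2 → outlier.
Every other value lies within [442.65, 3279.61].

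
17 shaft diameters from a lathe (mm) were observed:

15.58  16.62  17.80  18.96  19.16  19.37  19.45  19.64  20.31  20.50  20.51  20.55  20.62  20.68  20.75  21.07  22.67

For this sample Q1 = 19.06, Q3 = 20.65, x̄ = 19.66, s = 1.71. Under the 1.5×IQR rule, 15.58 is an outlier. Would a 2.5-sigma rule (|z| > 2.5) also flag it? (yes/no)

no

z = (15.58 − 19.66) / 1.71 = -2.39.
|z| = 2.39 ≤ 2.5.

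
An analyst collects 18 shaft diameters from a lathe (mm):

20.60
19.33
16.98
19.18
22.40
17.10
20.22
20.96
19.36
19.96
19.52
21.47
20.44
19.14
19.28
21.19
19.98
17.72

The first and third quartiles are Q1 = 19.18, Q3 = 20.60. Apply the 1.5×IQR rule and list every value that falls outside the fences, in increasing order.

16.98

IQR = Q3 − Q1 = 20.60 − 19.18 = 1.42.
Lower fence = Q1 − 1.5·IQR = 19.18 − 2.13 = 17.05.
Upper fence = Q3 + 1.5·IQR = 20.60 + 2.13 = 22.73.
16.98 < 17.05 → outlier.
All remaining values lie within [17.05, 22.73].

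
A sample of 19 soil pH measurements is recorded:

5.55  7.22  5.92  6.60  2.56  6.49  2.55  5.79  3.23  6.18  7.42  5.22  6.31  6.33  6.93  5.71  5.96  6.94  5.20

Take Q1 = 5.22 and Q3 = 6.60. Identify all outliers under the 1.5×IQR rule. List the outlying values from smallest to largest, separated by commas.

IQR = Q3 − Q1 = 6.60 − 5.22 = 1.38.
Lower fence = Q1 − 1.5·IQR = 5.22 − 2.07 = 3.15.
Upper fence = Q3 + 1.5·IQR = 6.60 + 2.07 = 8.67.
2.55 < 3.15 → outlier.
2.56 < 3.15 → outlier.
All remaining values lie within [3.15, 8.67].

2.55, 2.56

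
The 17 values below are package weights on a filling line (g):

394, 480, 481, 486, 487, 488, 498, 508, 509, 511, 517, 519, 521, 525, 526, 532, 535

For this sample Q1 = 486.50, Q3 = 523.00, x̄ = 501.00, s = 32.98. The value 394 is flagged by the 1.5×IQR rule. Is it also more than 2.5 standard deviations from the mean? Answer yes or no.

yes

z = (394 − 501.00) / 32.98 = -3.24.
|z| = 3.24 > 2.5.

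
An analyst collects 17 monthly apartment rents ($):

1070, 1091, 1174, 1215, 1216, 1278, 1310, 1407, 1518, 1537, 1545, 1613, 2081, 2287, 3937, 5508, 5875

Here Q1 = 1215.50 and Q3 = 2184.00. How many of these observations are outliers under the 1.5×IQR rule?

3

IQR = 968.50; fences at 1215.50 − 1452.75 = -237.25 and 2184.00 + 1452.75 = 3636.75.
Outside the cutoffs: 3937, 5508, 5875.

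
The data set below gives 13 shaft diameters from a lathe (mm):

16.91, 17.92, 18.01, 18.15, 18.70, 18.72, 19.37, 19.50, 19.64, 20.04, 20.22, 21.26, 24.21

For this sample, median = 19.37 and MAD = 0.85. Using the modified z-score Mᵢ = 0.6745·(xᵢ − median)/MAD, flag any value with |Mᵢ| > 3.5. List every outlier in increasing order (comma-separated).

|Mᵢ| > 3.5 ⇔ |xᵢ − 19.37| > 3.5·0.85/0.6745 = 4.41.
So outliers lie outside [14.96, 23.78].
24.21: M = 3.84 → outlier.

24.21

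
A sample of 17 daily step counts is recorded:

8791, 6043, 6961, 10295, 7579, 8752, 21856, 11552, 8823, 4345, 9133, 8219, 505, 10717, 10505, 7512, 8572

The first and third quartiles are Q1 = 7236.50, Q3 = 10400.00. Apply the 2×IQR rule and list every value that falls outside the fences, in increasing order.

505, 21856

IQR = Q3 − Q1 = 10400.00 − 7236.50 = 3163.50.
Lower fence = Q1 − 2·IQR = 7236.50 − 6327.00 = 909.50.
Upper fence = Q3 + 2·IQR = 10400.00 + 6327.00 = 16727.00.
505 < 909.50 → outlier.
21856 > 16727.00 → outlier.
All remaining values lie within [909.50, 16727.00].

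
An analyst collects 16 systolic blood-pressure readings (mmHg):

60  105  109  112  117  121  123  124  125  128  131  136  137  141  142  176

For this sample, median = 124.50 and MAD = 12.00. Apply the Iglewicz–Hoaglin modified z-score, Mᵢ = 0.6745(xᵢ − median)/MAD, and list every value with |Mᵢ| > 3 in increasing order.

60

|Mᵢ| > 3 ⇔ |xᵢ − 124.50| > 3·12.00/0.6745 = 53.37.
So outliers lie outside [71.13, 177.87].
60: M = -3.63 → outlier.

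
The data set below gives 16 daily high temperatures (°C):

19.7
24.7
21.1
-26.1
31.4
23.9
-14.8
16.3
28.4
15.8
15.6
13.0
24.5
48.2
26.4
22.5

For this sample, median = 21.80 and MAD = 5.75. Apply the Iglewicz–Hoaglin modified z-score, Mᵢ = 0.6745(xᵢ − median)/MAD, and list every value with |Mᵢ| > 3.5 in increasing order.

|Mᵢ| > 3.5 ⇔ |xᵢ − 21.80| > 3.5·5.75/0.6745 = 29.84.
So outliers lie outside [-8.04, 51.64].
-26.1: M = -5.62 → outlier.
-14.8: M = -4.29 → outlier.

-26.1, -14.8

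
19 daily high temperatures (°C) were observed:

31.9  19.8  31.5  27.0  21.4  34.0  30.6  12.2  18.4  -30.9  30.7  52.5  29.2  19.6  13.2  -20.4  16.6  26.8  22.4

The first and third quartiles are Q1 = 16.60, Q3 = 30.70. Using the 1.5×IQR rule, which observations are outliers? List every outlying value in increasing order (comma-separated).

IQR = Q3 − Q1 = 30.70 − 16.60 = 14.10.
Lower fence = Q1 − 1.5·IQR = 16.60 − 21.15 = -4.55.
Upper fence = Q3 + 1.5·IQR = 30.70 + 21.15 = 51.85.
-30.9 < -4.55 → outlier.
-20.4 < -4.55 → outlier.
52.5 > 51.85 → outlier.
All remaining values lie within [-4.55, 51.85].

-30.9, -20.4, 52.5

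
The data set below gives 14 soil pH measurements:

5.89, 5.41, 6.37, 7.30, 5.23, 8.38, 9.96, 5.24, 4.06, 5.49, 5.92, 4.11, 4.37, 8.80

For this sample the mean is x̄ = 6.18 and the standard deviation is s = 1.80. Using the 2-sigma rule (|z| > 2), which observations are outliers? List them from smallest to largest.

Cutoffs at x̄ ± 2s: 6.18 ± 2·1.80 = [2.58, 9.78].
9.96: z = 2.10, |z| > 2 → outlier.
Every other value lies within [2.58, 9.78].

9.96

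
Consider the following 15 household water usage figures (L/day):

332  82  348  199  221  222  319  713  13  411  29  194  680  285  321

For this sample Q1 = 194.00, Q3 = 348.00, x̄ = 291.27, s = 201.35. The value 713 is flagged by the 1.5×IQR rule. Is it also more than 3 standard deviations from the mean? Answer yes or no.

z = (713 − 291.27) / 201.35 = 2.09.
|z| = 2.09 ≤ 3.

no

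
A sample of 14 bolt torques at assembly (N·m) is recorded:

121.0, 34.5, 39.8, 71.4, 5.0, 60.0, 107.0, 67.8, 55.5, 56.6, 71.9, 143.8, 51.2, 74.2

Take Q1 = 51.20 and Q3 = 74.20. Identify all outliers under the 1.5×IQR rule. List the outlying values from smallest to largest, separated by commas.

5.0, 121.0, 143.8

IQR = Q3 − Q1 = 74.20 − 51.20 = 23.00.
Lower fence = Q1 − 1.5·IQR = 51.20 − 34.50 = 16.70.
Upper fence = Q3 + 1.5·IQR = 74.20 + 34.50 = 108.70.
5.0 < 16.70 → outlier.
121.0 > 108.70 → outlier.
143.8 > 108.70 → outlier.
All remaining values lie within [16.70, 108.70].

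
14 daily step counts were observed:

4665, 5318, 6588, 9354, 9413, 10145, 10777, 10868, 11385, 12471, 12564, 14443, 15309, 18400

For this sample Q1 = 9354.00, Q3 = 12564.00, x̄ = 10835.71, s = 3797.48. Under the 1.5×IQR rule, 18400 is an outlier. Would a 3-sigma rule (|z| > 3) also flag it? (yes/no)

no

z = (18400 − 10835.71) / 3797.48 = 1.99.
|z| = 1.99 ≤ 3.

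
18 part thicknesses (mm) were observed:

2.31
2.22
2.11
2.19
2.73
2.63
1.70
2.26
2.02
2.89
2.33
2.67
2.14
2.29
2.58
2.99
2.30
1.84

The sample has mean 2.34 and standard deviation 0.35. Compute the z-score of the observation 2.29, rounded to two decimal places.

z = (2.29 − 2.34) / 0.35 = -0.14.

-0.14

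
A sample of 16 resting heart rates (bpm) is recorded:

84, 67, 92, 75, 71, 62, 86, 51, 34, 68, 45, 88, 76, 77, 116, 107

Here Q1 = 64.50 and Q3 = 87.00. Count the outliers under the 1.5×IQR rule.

0

IQR = 22.50; fences at 64.50 − 33.75 = 30.75 and 87.00 + 33.75 = 120.75.
Every value lies within the cutoffs.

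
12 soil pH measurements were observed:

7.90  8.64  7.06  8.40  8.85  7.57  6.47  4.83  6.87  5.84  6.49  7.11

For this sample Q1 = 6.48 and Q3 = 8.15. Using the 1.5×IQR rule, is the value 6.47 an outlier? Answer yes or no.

no

IQR = Q3 − Q1 = 8.15 − 6.48 = 1.67.
Lower fence = Q1 − 1.5·IQR = 6.48 − 2.505 = 3.975.
Upper fence = Q3 + 1.5·IQR = 8.15 + 2.505 = 10.655.
6.47 lies within [3.975, 10.655].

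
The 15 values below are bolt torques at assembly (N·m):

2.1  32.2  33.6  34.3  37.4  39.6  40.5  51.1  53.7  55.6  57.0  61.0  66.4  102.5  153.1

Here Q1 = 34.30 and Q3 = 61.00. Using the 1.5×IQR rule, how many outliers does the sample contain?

2

IQR = 26.70; fences at 34.30 − 40.05 = -5.75 and 61.00 + 40.05 = 101.05.
Outside the cutoffs: 102.5, 153.1.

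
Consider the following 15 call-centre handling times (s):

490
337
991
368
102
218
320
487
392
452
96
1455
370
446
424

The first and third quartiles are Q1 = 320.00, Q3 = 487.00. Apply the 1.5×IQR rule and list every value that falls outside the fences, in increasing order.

991, 1455

IQR = Q3 − Q1 = 487.00 − 320.00 = 167.00.
Lower fence = Q1 − 1.5·IQR = 320.00 − 250.50 = 69.50.
Upper fence = Q3 + 1.5·IQR = 487.00 + 250.50 = 737.50.
991 > 737.50 → outlier.
1455 > 737.50 → outlier.
All remaining values lie within [69.50, 737.50].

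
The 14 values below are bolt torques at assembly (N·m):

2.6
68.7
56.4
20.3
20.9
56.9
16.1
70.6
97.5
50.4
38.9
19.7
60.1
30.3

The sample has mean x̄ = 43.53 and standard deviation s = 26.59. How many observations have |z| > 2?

Cutoffs: x̄ ± 2s = [-9.65, 96.71].
Outside the cutoffs: 97.5.

1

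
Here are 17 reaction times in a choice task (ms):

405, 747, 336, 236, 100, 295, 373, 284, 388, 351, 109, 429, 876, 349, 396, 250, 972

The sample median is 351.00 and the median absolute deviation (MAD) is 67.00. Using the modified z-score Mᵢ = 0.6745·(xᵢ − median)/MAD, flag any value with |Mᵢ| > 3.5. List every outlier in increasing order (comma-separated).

|Mᵢ| > 3.5 ⇔ |xᵢ − 351.00| > 3.5·67.00/0.6745 = 347.66.
So outliers lie outside [3.34, 698.66].
747: M = 3.99 → outlier.
876: M = 5.29 → outlier.
972: M = 6.25 → outlier.

747, 876, 972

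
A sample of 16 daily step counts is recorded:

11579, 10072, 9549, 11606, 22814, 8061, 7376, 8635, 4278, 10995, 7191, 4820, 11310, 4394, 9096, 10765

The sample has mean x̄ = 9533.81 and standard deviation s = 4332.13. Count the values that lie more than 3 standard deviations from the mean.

Cutoffs: x̄ ± 3s = [-3462.58, 22530.20].
Outside the cutoffs: 22814.

1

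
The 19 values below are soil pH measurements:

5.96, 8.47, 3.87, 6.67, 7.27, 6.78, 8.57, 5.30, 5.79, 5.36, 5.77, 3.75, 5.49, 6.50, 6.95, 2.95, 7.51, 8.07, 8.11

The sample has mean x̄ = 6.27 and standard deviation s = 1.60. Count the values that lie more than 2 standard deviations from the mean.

Cutoffs: x̄ ± 2s = [3.07, 9.47].
Outside the cutoffs: 2.95.

1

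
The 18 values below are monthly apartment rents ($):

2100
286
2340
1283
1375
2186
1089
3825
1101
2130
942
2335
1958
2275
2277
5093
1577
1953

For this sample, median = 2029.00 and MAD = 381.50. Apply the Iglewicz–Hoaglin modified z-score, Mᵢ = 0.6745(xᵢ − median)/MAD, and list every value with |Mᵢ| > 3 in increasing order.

|Mᵢ| > 3 ⇔ |xᵢ − 2029.00| > 3·381.50/0.6745 = 1696.81.
So outliers lie outside [332.19, 3725.81].
286: M = -3.08 → outlier.
3825: M = 3.18 → outlier.
5093: M = 5.42 → outlier.

286, 3825, 5093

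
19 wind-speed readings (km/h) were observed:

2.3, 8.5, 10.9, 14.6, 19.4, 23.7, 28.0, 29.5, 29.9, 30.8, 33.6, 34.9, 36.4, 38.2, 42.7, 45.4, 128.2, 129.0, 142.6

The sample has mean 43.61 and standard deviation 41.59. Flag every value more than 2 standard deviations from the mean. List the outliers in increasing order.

128.2, 129.0, 142.6

Cutoffs at x̄ ± 2s: 43.61 ± 2·41.59 = [-39.57, 126.79].
128.2: z = 2.03, |z| > 2 → outlier.
129.0: z = 2.05, |z| > 2 → outlier.
142.6: z = 2.38, |z| > 2 → outlier.
Every other value lies within [-39.57, 126.79].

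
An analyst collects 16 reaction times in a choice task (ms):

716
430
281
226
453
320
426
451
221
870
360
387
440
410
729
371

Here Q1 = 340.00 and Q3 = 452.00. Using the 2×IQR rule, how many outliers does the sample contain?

IQR = 112.00; fences at 340.00 − 224.00 = 116.00 and 452.00 + 224.00 = 676.00.
Outside the cutoffs: 716, 729, 870.

3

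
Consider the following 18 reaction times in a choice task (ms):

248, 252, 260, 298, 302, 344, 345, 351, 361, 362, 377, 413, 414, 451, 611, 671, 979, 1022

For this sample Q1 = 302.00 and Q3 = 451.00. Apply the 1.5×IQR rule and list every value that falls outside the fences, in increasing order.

979, 1022

IQR = Q3 − Q1 = 451.00 − 302.00 = 149.00.
Lower fence = Q1 − 1.5·IQR = 302.00 − 223.50 = 78.50.
Upper fence = Q3 + 1.5·IQR = 451.00 + 223.50 = 674.50.
979 > 674.50 → outlier.
1022 > 674.50 → outlier.
All remaining values lie within [78.50, 674.50].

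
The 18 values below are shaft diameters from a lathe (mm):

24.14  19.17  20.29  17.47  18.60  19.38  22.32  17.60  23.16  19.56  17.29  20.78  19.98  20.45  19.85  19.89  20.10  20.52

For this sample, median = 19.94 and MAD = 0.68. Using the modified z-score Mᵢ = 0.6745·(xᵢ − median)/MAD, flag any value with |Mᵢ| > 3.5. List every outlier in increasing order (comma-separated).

|Mᵢ| > 3.5 ⇔ |xᵢ − 19.94| > 3.5·0.68/0.6745 = 3.53.
So outliers lie outside [16.41, 23.47].
24.14: M = 4.17 → outlier.

24.14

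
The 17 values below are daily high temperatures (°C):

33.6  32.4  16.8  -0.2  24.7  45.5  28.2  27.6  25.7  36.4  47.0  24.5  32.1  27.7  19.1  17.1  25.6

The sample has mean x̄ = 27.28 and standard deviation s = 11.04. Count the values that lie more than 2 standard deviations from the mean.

1

Cutoffs: x̄ ± 2s = [5.20, 49.36].
Outside the cutoffs: -0.2.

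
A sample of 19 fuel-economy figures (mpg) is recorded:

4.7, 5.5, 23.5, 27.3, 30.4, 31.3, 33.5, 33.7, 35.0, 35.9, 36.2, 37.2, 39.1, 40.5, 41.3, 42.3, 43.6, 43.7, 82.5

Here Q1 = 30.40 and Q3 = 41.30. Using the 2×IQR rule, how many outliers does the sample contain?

IQR = 10.90; fences at 30.40 − 21.80 = 8.60 and 41.30 + 21.80 = 63.10.
Outside the cutoffs: 4.7, 5.5, 82.5.

3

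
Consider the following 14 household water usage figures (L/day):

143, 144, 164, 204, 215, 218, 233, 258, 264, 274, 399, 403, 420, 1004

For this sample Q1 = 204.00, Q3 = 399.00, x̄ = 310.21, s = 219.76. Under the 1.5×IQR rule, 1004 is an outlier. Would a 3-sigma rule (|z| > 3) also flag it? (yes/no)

z = (1004 − 310.21) / 219.76 = 3.16.
|z| = 3.16 > 3.

yes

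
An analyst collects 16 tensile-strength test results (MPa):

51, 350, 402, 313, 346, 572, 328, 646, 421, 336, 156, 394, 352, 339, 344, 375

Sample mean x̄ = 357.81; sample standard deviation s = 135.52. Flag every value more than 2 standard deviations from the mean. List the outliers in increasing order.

Cutoffs at x̄ ± 2s: 357.81 ± 2·135.52 = [86.77, 628.85].
51: z = -2.26, |z| > 2 → outlier.
646: z = 2.13, |z| > 2 → outlier.
Every other value lies within [86.77, 628.85].

51, 646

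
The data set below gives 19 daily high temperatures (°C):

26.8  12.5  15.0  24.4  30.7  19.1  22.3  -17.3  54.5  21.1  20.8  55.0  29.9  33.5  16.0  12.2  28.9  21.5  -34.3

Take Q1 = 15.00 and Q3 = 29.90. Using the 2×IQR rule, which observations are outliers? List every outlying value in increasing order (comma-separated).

IQR = Q3 − Q1 = 29.90 − 15.00 = 14.90.
Lower fence = Q1 − 2·IQR = 15.00 − 29.80 = -14.80.
Upper fence = Q3 + 2·IQR = 29.90 + 29.80 = 59.70.
-34.3 < -14.80 → outlier.
-17.3 < -14.80 → outlier.
All remaining values lie within [-14.80, 59.70].

-34.3, -17.3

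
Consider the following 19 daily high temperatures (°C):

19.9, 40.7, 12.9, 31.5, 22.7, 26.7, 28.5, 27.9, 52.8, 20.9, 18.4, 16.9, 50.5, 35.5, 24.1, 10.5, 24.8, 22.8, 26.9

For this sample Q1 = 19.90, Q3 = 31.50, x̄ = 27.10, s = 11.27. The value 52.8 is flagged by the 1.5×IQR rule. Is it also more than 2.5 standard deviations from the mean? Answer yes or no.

z = (52.8 − 27.10) / 11.27 = 2.28.
|z| = 2.28 ≤ 2.5.

no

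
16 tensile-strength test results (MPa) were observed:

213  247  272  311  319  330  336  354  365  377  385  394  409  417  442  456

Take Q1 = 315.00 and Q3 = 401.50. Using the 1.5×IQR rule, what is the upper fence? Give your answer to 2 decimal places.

531.25

IQR = Q3 − Q1 = 401.50 − 315.00 = 86.50.
Lower fence = Q1 − 1.5·IQR = 315.00 − 129.75 = 185.25.
Upper fence = Q3 + 1.5·IQR = 401.50 + 129.75 = 531.25.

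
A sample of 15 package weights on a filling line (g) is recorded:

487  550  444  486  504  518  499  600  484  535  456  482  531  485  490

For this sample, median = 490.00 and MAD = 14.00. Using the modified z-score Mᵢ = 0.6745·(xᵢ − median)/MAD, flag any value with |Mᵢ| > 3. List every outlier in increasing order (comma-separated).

600

|Mᵢ| > 3 ⇔ |xᵢ − 490.00| > 3·14.00/0.6745 = 62.27.
So outliers lie outside [427.73, 552.27].
600: M = 5.30 → outlier.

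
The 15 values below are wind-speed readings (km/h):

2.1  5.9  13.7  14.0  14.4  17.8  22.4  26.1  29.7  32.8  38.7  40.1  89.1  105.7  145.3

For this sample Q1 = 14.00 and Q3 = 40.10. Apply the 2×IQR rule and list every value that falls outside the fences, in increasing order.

105.7, 145.3

IQR = Q3 − Q1 = 40.10 − 14.00 = 26.10.
Lower fence = Q1 − 2·IQR = 14.00 − 52.20 = -38.20.
Upper fence = Q3 + 2·IQR = 40.10 + 52.20 = 92.30.
105.7 > 92.30 → outlier.
145.3 > 92.30 → outlier.
All remaining values lie within [-38.20, 92.30].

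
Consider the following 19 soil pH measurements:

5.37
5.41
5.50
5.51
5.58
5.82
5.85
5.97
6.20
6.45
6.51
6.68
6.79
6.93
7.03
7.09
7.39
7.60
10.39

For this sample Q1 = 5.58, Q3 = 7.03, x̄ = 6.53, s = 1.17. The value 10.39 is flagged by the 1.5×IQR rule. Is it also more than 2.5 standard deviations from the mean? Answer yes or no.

z = (10.39 − 6.53) / 1.17 = 3.30.
|z| = 3.30 > 2.5.

yes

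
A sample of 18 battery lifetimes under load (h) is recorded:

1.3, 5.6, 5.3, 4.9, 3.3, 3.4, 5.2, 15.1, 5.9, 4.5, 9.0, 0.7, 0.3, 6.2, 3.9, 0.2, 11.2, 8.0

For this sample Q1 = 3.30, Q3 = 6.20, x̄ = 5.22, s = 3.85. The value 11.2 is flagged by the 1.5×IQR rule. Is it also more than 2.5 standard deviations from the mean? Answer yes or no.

no

z = (11.2 − 5.22) / 3.85 = 1.55.
|z| = 1.55 ≤ 2.5.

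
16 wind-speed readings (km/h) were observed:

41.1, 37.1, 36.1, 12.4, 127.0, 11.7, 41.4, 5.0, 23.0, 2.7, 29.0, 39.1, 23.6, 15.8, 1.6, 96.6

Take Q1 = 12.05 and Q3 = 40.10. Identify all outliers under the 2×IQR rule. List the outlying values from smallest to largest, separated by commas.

96.6, 127.0

IQR = Q3 − Q1 = 40.10 − 12.05 = 28.05.
Lower fence = Q1 − 2·IQR = 12.05 − 56.10 = -44.05.
Upper fence = Q3 + 2·IQR = 40.10 + 56.10 = 96.20.
96.6 > 96.20 → outlier.
127.0 > 96.20 → outlier.
All remaining values lie within [-44.05, 96.20].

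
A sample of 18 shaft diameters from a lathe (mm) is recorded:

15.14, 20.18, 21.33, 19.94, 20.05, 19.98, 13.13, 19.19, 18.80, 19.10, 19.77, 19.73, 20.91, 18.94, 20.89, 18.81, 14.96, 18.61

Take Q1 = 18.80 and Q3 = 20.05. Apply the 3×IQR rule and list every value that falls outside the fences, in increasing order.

IQR = Q3 − Q1 = 20.05 − 18.80 = 1.25.
Lower fence = Q1 − 3·IQR = 18.80 − 3.75 = 15.05.
Upper fence = Q3 + 3·IQR = 20.05 + 3.75 = 23.80.
13.13 < 15.05 → outlier.
14.96 < 15.05 → outlier.
All remaining values lie within [15.05, 23.80].

13.13, 14.96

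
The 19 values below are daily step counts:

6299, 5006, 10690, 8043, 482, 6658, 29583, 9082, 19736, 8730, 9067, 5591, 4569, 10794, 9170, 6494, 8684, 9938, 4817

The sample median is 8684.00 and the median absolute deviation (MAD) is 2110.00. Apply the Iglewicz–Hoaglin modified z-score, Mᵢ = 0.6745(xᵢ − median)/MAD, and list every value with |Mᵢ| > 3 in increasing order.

19736, 29583

|Mᵢ| > 3 ⇔ |xᵢ − 8684.00| > 3·2110.00/0.6745 = 9384.73.
So outliers lie outside [-700.73, 18068.73].
19736: M = 3.53 → outlier.
29583: M = 6.68 → outlier.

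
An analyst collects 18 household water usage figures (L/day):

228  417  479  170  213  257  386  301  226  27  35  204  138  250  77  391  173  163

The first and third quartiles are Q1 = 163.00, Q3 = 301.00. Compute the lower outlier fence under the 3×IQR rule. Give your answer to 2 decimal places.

-251.00

IQR = Q3 − Q1 = 301.00 − 163.00 = 138.00.
Lower fence = Q1 − 3·IQR = 163.00 − 414.00 = -251.00.
Upper fence = Q3 + 3·IQR = 301.00 + 414.00 = 715.00.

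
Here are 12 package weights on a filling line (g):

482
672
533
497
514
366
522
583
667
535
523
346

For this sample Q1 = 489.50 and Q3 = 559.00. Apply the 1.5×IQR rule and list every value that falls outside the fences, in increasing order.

IQR = Q3 − Q1 = 559.00 − 489.50 = 69.50.
Lower fence = Q1 − 1.5·IQR = 489.50 − 104.25 = 385.25.
Upper fence = Q3 + 1.5·IQR = 559.00 + 104.25 = 663.25.
346 < 385.25 → outlier.
366 < 385.25 → outlier.
667 > 663.25 → outlier.
672 > 663.25 → outlier.
All remaining values lie within [385.25, 663.25].

346, 366, 667, 672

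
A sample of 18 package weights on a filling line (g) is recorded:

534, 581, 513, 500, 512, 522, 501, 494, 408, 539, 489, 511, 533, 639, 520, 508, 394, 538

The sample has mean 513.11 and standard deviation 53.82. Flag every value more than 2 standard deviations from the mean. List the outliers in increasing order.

Cutoffs at x̄ ± 2s: 513.11 ± 2·53.82 = [405.47, 620.75].
394: z = -2.21, |z| > 2 → outlier.
639: z = 2.34, |z| > 2 → outlier.
Every other value lies within [405.47, 620.75].

394, 639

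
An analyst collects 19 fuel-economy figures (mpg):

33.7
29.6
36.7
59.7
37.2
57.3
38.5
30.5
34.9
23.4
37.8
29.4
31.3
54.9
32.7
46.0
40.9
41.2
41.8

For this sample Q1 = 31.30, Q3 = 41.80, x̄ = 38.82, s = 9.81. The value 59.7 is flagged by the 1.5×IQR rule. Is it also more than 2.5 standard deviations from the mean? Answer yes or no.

no

z = (59.7 − 38.82) / 9.81 = 2.13.
|z| = 2.13 ≤ 2.5.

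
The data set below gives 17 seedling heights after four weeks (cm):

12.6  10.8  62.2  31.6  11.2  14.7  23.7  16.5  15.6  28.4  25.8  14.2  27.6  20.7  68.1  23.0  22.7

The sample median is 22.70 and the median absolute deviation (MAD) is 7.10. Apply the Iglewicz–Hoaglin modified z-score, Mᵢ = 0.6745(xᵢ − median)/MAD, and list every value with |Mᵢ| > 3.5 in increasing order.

|Mᵢ| > 3.5 ⇔ |xᵢ − 22.70| > 3.5·7.10/0.6745 = 36.84.
So outliers lie outside [-14.14, 59.54].
62.2: M = 3.75 → outlier.
68.1: M = 4.31 → outlier.

62.2, 68.1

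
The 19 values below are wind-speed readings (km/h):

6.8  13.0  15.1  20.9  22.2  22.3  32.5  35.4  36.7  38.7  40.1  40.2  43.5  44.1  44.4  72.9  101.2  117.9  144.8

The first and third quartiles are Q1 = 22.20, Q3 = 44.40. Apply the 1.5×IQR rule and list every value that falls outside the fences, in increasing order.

101.2, 117.9, 144.8

IQR = Q3 − Q1 = 44.40 − 22.20 = 22.20.
Lower fence = Q1 − 1.5·IQR = 22.20 − 33.30 = -11.10.
Upper fence = Q3 + 1.5·IQR = 44.40 + 33.30 = 77.70.
101.2 > 77.70 → outlier.
117.9 > 77.70 → outlier.
144.8 > 77.70 → outlier.
All remaining values lie within [-11.10, 77.70].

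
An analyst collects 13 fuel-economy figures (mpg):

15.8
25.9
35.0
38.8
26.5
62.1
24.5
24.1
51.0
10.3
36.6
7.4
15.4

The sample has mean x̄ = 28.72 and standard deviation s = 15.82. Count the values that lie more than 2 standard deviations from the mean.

1

Cutoffs: x̄ ± 2s = [-2.92, 60.36].
Outside the cutoffs: 62.1.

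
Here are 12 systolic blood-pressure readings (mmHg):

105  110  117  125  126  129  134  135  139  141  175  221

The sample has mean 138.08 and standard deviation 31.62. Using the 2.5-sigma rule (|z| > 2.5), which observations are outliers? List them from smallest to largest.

221

Cutoffs at x̄ ± 2.5s: 138.08 ± 2.5·31.62 = [59.03, 217.13].
221: z = 2.62, |z| > 2.5 → outlier.
Every other value lies within [59.03, 217.13].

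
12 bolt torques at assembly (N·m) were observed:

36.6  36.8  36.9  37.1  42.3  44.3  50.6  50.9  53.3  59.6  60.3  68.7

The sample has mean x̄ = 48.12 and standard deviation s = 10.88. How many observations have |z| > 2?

0

Cutoffs: x̄ ± 2s = [26.36, 69.88].
Every value lies within the cutoffs.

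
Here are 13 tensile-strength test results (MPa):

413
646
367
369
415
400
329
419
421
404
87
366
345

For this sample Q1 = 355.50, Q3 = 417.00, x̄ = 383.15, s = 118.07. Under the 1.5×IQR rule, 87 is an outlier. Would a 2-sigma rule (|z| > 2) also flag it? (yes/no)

yes

z = (87 − 383.15) / 118.07 = -2.51.
|z| = 2.51 > 2.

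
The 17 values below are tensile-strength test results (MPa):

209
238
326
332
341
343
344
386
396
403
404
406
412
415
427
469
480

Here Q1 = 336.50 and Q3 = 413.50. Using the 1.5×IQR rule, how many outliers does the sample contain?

1

IQR = 77.00; fences at 336.50 − 115.50 = 221.00 and 413.50 + 115.50 = 529.00.
Outside the cutoffs: 209.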